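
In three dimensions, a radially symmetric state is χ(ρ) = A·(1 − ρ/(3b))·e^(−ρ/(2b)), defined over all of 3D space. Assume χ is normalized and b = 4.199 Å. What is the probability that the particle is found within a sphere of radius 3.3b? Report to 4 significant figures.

P ≈ 0.3534

With dV = 4πρ²dρ, the probability is ∫|χ|² dV over ρ ≤ 3.3b.
Normalization gives A² = 1/(8·π·b^3/3).
Substituting u = ρ/b, A², 4π and the length scale all cancel in the ratio: P = ∫_{0}^{3.3} u^2·(1 - u/3)^2·e^(-u) du / ∫_{0}^{∞} u^2·(1 - u/3)^2·e^(-u) du.
An antiderivative of u^2·(1 - u/3)^2·e^(-u) is (-u^4 + 2·u^3 - 3·u^2 - 6·u - 6)·e^(-u)/9; evaluating from 0 to 3.3 gives ≈ 0.235592, while the full integral is 2/3.
Taking the ratio yields P = 0.35339.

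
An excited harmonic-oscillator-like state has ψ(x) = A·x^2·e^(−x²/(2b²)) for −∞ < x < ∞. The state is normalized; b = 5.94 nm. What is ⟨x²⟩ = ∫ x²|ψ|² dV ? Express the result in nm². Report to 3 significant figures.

⟨x^2⟩ ≈ 88.2 nm^2

⟨x²⟩ = ∫ x^2 |ψ|² dx over the full domain.
Using the Gaussian integral ∫_{−∞}^{∞} e^(−αx²) dx = √(π/α), the ratio of the moment integral to the normalization integral gives ⟨x²⟩ = 5·b^2/2.
Putting b = 5.94 gives 88.21.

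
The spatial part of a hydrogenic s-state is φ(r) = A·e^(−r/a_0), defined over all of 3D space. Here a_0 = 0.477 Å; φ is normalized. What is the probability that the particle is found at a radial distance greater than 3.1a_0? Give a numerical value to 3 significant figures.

P ≈ 0.0536

With dV = 4πr²dr, the probability is ∫|φ|² dV over r > 3.1a_0.
Normalization gives A² = 1/(π·a_0^3).
In terms of u = r/a_0 (A², 4π and the length scale all cancel between numerator and denominator), P = [∫_{3.1}^{∞} u^2·e^(-2·u) du] / [∫_{0}^{∞} u^2·e^(-2·u) du].
An antiderivative of u^2·e^(-2·u) is -(2·u^2 + 2·u + 1)·e^(-2·u)/4; evaluating from 3.1 to ∞ gives 1321·e^(-31/5)/200, while the full integral is 1/4.
Taking the ratio yields P = 0.05362.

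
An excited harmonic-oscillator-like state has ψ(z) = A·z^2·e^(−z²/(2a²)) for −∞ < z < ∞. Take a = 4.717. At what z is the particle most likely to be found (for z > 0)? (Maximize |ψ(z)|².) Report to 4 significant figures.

Differentiate |ψ(z)|² with respect to z and set to zero.
This gives z = √(2)·a.
With a = 4.717, the value of z > 0 at which the probability density is greatest is 6.6708.

z ≈ 6.671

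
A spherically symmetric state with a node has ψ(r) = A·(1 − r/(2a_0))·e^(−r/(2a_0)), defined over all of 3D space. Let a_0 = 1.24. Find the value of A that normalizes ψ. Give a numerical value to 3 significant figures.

The normalization condition is ∫|ψ|² 4πr² dr = 1 from 0 to ∞.
In 3D with spherical symmetry the volume element is 4πr² dr.
∫|ψ|² 4πr² dr = A²·(8·π·a_0^3).
With a_0 = 1.24: A² = 0.02087 and A = 0.1445.

A ≈ 0.144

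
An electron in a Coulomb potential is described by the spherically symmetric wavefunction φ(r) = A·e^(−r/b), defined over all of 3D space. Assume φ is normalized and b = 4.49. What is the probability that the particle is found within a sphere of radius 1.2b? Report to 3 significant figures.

P ≈ 0.430

With dV = 4πr²dr, the probability is ∫|φ|² dV over r ≤ 1.2b.
The full normalization integral is A²·[π·b^3] = 1, fixing A².
In terms of u = r/b (A², 4π and the length scale all cancel between numerator and denominator), P = [∫_{0}^{1.2} u^2·e^(-2·u) du] / [∫_{0}^{∞} u^2·e^(-2·u) du].
With ∫ u^2·e^(-2·u) du = -(2·u^2 + 2·u + 1)·e^(-2·u)/4 + C, the region integral is 1/4 - 157·e^(-12/5)/100 and the full one is 1/4.
Taking the ratio yields P = 0.4303.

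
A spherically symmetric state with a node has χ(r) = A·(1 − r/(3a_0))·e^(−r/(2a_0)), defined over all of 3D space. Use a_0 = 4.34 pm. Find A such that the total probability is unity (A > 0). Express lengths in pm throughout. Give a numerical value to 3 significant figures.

The normalization condition is ∫|χ|² 4πr² dr = 1 from 0 to ∞.
In 3D with spherical symmetry the volume element is 4πr² dr.
With χ = A·(1 − r/(3a_0))·e^(−r/(2a_0)), the integral evaluates to A²·[8·π·a_0^3/3].
So A² = (8·π·a_0^3/3)^(−1).
With a_0 = 4.34: A² = 0.001460 and A = 0.03821.

A ≈ 0.0382 pm^(-3/2)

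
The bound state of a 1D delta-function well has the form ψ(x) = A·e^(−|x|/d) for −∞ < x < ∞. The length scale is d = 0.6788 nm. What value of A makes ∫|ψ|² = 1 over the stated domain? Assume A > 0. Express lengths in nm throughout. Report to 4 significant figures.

A ≈ 1.214 nm^(-1/2)

The normalization condition is ∫|ψ|² dx = 1 from −∞ to ∞.
With ∫₀^∞ x^0 e^(−αx) dx = 0!/α^1, with ψ = A·e^(−|x|/d), the integral evaluates to A²·[d].
Hence A² = 1/[d].
Plugging in d = 0.6788 yields A = 1.2137.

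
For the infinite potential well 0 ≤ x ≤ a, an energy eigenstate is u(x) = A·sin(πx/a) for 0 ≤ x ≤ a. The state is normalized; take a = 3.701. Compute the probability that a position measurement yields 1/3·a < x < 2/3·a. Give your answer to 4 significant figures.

P ≈ 0.6090

The probability is P = ∫ |u|² dx over [1/3·a, 2/3·a].
Since A² = 1/(a/2), this is the region integral divided by the full normalization integral.
Let t = x/a; then A² and the length scale cancel, so P = ∫_{1/3}^{2/3} sin(π·t)^2 dt ÷ ∫_{0}^{1} sin(π·t)^2 dt.
An antiderivative of sin(π·t)^2 is t/2 - sin(2·π·t)/(4·π); evaluating from 1/3 to 2/3 gives √(3)/(4·π) + 1/6, while the full integral is 1/2.
Taking the ratio, P = (√(3)/2 + π/3)/π.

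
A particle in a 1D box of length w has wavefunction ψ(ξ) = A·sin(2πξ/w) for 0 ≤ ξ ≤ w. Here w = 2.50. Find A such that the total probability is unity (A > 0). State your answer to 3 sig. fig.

A ≈ 0.894

Require ∫ |ψ|² dξ = 1 over the whole domain.
∫|ψ|² dξ = A²·(w/2).
So A² = (w/2)^(−1).
Plugging in w = 2.50 yields A = 0.8944.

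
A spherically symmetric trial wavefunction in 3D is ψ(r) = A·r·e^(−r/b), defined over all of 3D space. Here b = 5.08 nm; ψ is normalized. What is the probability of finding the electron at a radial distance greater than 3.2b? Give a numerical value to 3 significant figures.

P ≈ 0.235

With dV = 4πr²dr, the probability is ∫|ψ|² dV over r > 3.2b.
A² is fixed by ∫₀^∞ 4πr²|ψ|² dr = 1, i.e. A² = (3·π·b^5)^(−1).
Let u = r/b; then A², 4π and the length scale all cancel, so P = ∫_{3.2}^{∞} u^4·e^(-2·u) du ÷ ∫_{0}^{∞} u^4·e^(-2·u) du.
With ∫ u^4·e^(-2·u) du = -(u^4/2 + u^3 + 3·u^2/2 + 3·u/2 + 3/4)·e^(-2·u) + C, the region integral is ≈ 0.17630 and the full one is 3/4.
This evaluates to P = 0.2351.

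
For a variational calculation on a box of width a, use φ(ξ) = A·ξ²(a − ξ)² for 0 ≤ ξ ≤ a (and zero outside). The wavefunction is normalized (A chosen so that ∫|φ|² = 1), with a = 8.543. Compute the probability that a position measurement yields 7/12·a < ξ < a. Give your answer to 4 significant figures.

The probability is P = ∫ |φ|² dξ over [7/12·a, a].
Since A² = 1/(a^9/630), this is the region integral divided by the full normalization integral.
Substituting u = ξ/a, A² and the length scale cancel in the ratio: P = ∫_{7/12}^{1} u^4·(1 - u)^4 du / ∫_{0}^{1} u^4·(1 - u)^4 du.
Using ∫ u^4·(1 - u)^4 du = u^5·(70·u^4 - 315·u^3 + 540·u^2 - 420·u + 126)/630, the numerator is ≈ 0.000479889 and the denominator is 1/630.
Evaluating gives P = 0.30233.

P ≈ 0.3023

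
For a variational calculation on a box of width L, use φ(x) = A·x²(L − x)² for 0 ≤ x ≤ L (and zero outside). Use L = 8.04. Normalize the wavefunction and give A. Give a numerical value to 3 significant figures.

A ≈ 0.00212

Require ∫ |φ|² dx = 1 over the whole domain.
Expanding the polynomial and integrating term by term, with φ = A·x²(L − x)², the integral evaluates to A²·[L^9/630].
So A² = (L^9/630)^(−1).
Substituting L = 8.04 gives A² = 0.000004488, so A = 0.002118.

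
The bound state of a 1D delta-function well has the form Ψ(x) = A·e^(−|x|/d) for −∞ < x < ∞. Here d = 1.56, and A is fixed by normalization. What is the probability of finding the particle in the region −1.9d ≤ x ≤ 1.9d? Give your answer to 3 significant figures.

P = ∫_{−1.9d}^{1.9d} |Ψ(x)|² dx.
Since A² = 1/(d), this is the region integral divided by the full normalization integral.
By symmetry take twice the x ≥ 0 contribution in numerator and denominator; the 2's cancel. Let u = x/d; then A² and the length scale cancel, so P = ∫_{0}^{1.9} e^(-2·u) du ÷ ∫_{0}^{∞} e^(-2·u) du.
An antiderivative of e^(-2·u) is -e^(-2·u)/2; evaluating from 0 to 1.9 gives 1/2 - e^(-19/5)/2, while the full integral is 1/2.
The result is P = 0.9776.

P ≈ 0.978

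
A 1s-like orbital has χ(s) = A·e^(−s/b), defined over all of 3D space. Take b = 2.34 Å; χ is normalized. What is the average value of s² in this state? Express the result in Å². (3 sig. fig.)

The expectation value is the |χ|²-weighted average of s^2: ∫ s^2|χ|² 4πs² ds.
Using ∫₀^∞ sⁿ e^(−αs) ds = n!/αⁿ⁺¹, the ratio of the moment integral to the normalization integral gives ⟨s²⟩ = 3·b^2.
With b = 2.34, ⟨s^2⟩ = 16.43.

⟨s^2⟩ ≈ 16.4 Å^2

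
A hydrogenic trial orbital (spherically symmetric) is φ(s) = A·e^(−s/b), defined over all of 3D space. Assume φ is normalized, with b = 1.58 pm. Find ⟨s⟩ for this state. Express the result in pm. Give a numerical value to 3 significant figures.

⟨s⟩ ≈ 2.37 pm

The expectation value is the |φ|²-weighted average of s: ∫ s|φ|² 4πs² ds.
Since the A² factors cancel between numerator and denominator, ⟨s⟩ = 3·b/2.
With b = 1.58, ⟨s⟩ = 2.370.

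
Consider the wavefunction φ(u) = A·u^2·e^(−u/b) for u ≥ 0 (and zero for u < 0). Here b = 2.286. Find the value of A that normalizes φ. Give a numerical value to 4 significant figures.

A ≈ 0.1461

We need A² ∫|f|² du = 1, taking the integral from 0 to ∞.
Using ∫₀^∞ uⁿ e^(−αu) du = n!/αⁿ⁺¹, the integral (without the A² prefactor) comes out to 3·b^5/4.
So A² = (3·b^5/4)^(−1).
With b = 2.286: A² = 0.021358 and A = 0.14614.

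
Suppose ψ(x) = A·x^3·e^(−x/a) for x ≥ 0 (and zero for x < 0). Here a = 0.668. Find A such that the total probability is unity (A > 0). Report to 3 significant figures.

A ≈ 1.73

The normalization condition is ∫|ψ|² dx = 1 from 0 to ∞.
With ∫₀^∞ x^6 e^(−αx) dx = 6!/α^7, carrying out the integral gives A² · 45·a^7/8.
So A² = (45·a^7/8)^(−1).
With a = 0.668: A² = 2.995 and A = 1.731.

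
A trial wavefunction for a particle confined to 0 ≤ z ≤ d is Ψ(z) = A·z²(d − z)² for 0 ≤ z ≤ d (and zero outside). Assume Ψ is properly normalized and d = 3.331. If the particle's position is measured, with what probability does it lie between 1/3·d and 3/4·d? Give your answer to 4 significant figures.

The probability is P = ∫ |Ψ|² dz over [1/3·d, 3/4·d].
The normalization integral ∫|Ψ|²dz over the whole domain equals d^9/630·A², and A² cancels in the ratio.
In terms of u = z/d (A² and the length scale cancel between numerator and denominator), P = [∫_{1/3}^{3/4} u^4·(1 - u)^4 du] / [∫_{0}^{1} u^4·(1 - u)^4 du].
An antiderivative of u^4·(1 - u)^4 is u^5·(70·u^4 - 315·u^3 + 540·u^2 - 420·u + 126)/630; evaluating from 1/3 to 3/4 gives ≈ 0.00127973, while the full integral is 1/630.
Evaluating gives P = 0.80623.

P ≈ 0.8062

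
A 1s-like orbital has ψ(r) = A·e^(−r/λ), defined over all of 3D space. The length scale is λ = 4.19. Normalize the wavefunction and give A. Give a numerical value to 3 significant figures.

Require ∫ |ψ|² 4πr² dr = 1 over the whole domain.
In 3D with spherical symmetry the volume element is 4πr² dr.
With ∫₀^∞ r^2 e^(−αr) dr = 2!/α^3, with ψ = A·e^(−r/λ), the integral evaluates to A²·[π·λ^3].
Hence A² = 1/[π·λ^3].
With λ = 4.19: A² = 0.004327 and A = 0.06578.

A ≈ 0.0658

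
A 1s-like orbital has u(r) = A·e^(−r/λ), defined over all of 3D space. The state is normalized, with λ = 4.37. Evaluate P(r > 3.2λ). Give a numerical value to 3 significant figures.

With dV = 4πr²dr, the probability is ∫|u|² dV over r > 3.2λ.
The full normalization integral is A²·[π·λ^3] = 1, fixing A².
Let t = r/λ; then A², 4π and the length scale all cancel, so P = ∫_{3.2}^{∞} t^2·e^(-2·t) dt ÷ ∫_{0}^{∞} t^2·e^(-2·t) dt.
Using ∫ t^2·e^(-2·t) dt = -(2·t^2 + 2·t + 1)·e^(-2·t)/4, the numerator is 697·e^(-32/5)/100 and the denominator is 1/4.
Taking the ratio yields P = 0.04632.

P ≈ 0.0463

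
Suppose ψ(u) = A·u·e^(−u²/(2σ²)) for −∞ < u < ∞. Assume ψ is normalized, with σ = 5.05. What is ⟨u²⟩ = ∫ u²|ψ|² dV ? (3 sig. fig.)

The expectation value is the |ψ|²-weighted average of u^2: ∫ u^2|ψ|² du.
Using the Gaussian integral ∫_{−∞}^{∞} e^(−αu²) du = √(π/α), the ratio of the moment integral to the normalization integral gives ⟨u²⟩ = 3·σ^2/2.
Putting σ = 5.05 gives 38.25.

⟨u^2⟩ ≈ 38.3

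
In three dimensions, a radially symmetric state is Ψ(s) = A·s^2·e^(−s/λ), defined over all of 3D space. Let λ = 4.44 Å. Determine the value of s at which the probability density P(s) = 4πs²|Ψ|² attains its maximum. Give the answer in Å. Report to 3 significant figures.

Set d/ds [P(s) = 4πs²|Ψ|²] = 0 and solve for s > 0.
Solving yields s = 3·λ.
With λ = 4.44, the most probable radial distance is 13.32 Å.

s ≈ 13.3 Å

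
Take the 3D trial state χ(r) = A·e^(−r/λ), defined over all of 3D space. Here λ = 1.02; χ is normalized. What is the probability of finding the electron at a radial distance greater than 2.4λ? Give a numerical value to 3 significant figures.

With dV = 4πr²dr, the probability is ∫|χ|² dV over r > 2.4λ.
The full normalization integral is A²·[π·λ^3] = 1, fixing A².
Let u = r/λ; then A², 4π and the length scale all cancel, so P = ∫_{2.4}^{∞} u^2·e^(-2·u) du ÷ ∫_{0}^{∞} u^2·e^(-2·u) du.
Using ∫ u^2·e^(-2·u) du = -(2·u^2 + 2·u + 1)·e^(-2·u)/4, the numerator is 433·e^(-24/5)/100 and the denominator is 1/4.
This evaluates to P = 0.1425.

P ≈ 0.143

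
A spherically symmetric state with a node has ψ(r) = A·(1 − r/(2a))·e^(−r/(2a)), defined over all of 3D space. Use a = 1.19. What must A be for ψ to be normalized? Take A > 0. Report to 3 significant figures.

Normalization requires ∫|ψ|² 4πr² dr = 1, integrated from 0 to ∞.
(Spherical symmetry: dV = 4πr² dr.)
The integral (without the A² prefactor) comes out to 8·π·a^3.
Setting this equal to 1 gives A² = 1/(8·π·a^3).
With a = 1.19: A² = 0.02361 and A = 0.1537.

A ≈ 0.154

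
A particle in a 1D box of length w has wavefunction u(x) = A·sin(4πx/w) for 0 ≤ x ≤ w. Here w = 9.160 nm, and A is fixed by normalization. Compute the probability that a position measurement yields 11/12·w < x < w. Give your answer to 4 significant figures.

P = ∫_{11/12·w}^{w} |u(x)|² dx.
With A² fixed by ∫|u|² = 1, i.e. A² = (w/2)^(−1), substitute and integrate.
Let t = x/w; then A² and the length scale cancel, so P = ∫_{11/12}^{1} sin(4·π·t)^2 dt ÷ ∫_{0}^{1} sin(4·π·t)^2 dt.
With ∫ sin(4·π·t)^2 dt = t/2 - sin(4·π·t)·cos(4·π·t)/(8·π) + C, the region integral is -√(3)/(32·π) + 1/24 and the full one is 1/2.
This works out to P = (-√(3)/16 + π/12)/π.

P ≈ 0.04888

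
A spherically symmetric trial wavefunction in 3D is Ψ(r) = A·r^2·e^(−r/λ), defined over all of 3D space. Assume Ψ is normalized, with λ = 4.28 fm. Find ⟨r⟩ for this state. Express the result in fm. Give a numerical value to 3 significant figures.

The expectation value is the |Ψ|²-weighted average of r: ∫ r|Ψ|² 4πr² dr.
The ratio of the moment integral to the normalization integral gives ⟨r⟩ = 7·λ/2.
With λ = 4.28, ⟨r⟩ = 14.98.

⟨r⟩ ≈ 15.0 fm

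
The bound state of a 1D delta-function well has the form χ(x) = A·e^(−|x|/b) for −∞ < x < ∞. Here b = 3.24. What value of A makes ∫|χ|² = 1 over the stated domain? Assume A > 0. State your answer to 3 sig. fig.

A ≈ 0.556

Require ∫ |χ|² dx = 1 over the whole domain.
With ∫₀^∞ x^0 e^(−αx) dx = 0!/α^1, with χ = A·e^(−|x|/b), the integral evaluates to A²·[b].
So A² = (b)^(−1).
Substituting b = 3.24 gives A² = 0.3086, so A = 0.5556.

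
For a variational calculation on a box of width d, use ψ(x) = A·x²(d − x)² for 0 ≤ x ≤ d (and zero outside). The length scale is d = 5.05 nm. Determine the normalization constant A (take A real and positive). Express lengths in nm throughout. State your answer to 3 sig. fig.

A ≈ 0.0172 nm^(-9/2)

The normalization condition is ∫|ψ|² dx = 1 from 0 to d.
∫|ψ|² dx = A²·(d^9/630).
Setting this equal to 1 gives A² = 1/(d^9/630).
Substituting d = 5.05 gives A² = 0.0002949, so A = 0.01717.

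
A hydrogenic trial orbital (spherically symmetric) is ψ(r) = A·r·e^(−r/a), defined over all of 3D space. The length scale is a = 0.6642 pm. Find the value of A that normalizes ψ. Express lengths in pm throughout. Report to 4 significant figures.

We need A² ∫|f|² 4πr² dr = 1, taking the integral from 0 to ∞.
In 3D with spherical symmetry the volume element is 4πr² dr.
Using ∫₀^∞ rⁿ e^(−αr) dr = n!/αⁿ⁺¹, with ψ = A·r·e^(−r/a), the integral evaluates to A²·[3·π·a^5].
So A² = (3·π·a^5)^(−1).
Plugging in a = 0.6642 yields A = 0.90598.

A ≈ 0.9060 pm^(-5/2)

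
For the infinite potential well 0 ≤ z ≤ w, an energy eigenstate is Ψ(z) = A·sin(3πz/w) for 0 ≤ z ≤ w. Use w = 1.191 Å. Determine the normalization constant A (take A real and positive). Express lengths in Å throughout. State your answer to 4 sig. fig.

A ≈ 1.296 Å^(-1/2)

Require ∫ |Ψ|² dz = 1 over the whole domain.
With ∫₀^w sin²(nπz/w) dz = w/2, carrying out the integral gives A² · w/2.
Hence A² = 1/[w/2].
Substituting w = 1.191 gives A² = 1.6793, so A = 1.2959.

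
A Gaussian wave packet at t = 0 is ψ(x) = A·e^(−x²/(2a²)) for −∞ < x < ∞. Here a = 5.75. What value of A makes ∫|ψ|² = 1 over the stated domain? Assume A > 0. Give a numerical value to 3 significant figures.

A ≈ 0.313

Require ∫ |ψ|² dx = 1 over the whole domain.
With ψ = A·e^(−x²/(2a²)), the integral evaluates to A²·[√(π)·a].
With a = 5.75: A² = 0.09812 and A = 0.3132.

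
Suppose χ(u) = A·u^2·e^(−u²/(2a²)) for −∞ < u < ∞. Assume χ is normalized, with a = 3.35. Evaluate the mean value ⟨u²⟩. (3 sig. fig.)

By definition ⟨u²⟩ = ∫ u^2 |χ(u)|² du.
Differentiating ∫e^(−αu²) du = √(π/α) under α to get the higher moments, since the A² factors cancel between numerator and denominator, ⟨u²⟩ = 5·a^2/2.
With a = 3.35, ⟨u^2⟩ = 28.06.

⟨u^2⟩ ≈ 28.1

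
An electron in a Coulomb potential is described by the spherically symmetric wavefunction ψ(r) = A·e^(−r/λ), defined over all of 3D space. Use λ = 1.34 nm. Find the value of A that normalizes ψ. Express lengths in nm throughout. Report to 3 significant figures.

A ≈ 0.364 nm^(-3/2)

Require ∫ |ψ|² 4πr² dr = 1 over the whole domain.
Carrying out the integral gives A² · π·λ^3.
With λ = 1.34: A² = 0.1323 and A = 0.3637.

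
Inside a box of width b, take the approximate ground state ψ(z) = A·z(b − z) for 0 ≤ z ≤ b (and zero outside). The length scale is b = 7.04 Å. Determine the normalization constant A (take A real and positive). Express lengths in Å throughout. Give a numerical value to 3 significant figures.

Require ∫ |ψ|² dz = 1 over the whole domain.
The integral (without the A² prefactor) comes out to b^5/30.
So A² = (b^5/30)^(−1).
Substituting b = 7.04 gives A² = 0.001735, so A = 0.04165.

A ≈ 0.0417 Å^(-5/2)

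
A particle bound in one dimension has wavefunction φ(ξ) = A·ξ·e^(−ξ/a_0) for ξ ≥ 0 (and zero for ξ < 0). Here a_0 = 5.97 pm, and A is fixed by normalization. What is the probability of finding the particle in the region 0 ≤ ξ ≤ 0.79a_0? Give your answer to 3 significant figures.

|φ|² is the probability density, so P = ∫_{0}^{0.79a_0} |φ|² dξ.
With A² fixed by ∫|φ|² = 1, i.e. A² = (a_0^3/4)^(−1), substitute and integrate.
Substituting u = ξ/a_0, A² and the length scale cancel in the ratio: P = ∫_{0}^{0.79} u^2·e^(-2·u) du / ∫_{0}^{∞} u^2·e^(-2·u) du.
An antiderivative of u^2·e^(-2·u) is -(2·u^2 + 2·u + 1)·e^(-2·u)/4; evaluating from 0 to 0.79 gives ≈ 0.052872, while the full integral is 1/4.
The result is P = 0.2115.

P ≈ 0.211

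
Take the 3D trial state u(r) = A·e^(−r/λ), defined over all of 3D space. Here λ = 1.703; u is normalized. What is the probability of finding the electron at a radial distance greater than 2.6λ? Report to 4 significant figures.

P ≈ 0.1088

P = ∫ |u|² 4πr² dr over r > 2.6λ.
The full normalization integral is A²·[π·λ^3] = 1, fixing A².
Let t = r/λ; then A², 4π and the length scale all cancel, so P = ∫_{2.6}^{∞} t^2·e^(-2·t) dt ÷ ∫_{0}^{∞} t^2·e^(-2·t) dt.
With ∫ t^2·e^(-2·t) dt = -(2·t^2 + 2·t + 1)·e^(-2·t)/4 + C, the region integral is 493·e^(-26/5)/100 and the full one is 1/4.
The region integral divided by the full integral gives P = 0.10879.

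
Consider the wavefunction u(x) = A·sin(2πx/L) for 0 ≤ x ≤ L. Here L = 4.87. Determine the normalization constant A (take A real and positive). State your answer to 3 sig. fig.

Require ∫ |u|² dx = 1 over the whole domain.
Using sin²θ = (1 − cos 2θ)/2, carrying out the integral gives A² · L/2.
Setting this equal to 1 gives A² = 1/(L/2).
Plugging in L = 4.87 yields A = 0.6408.

A ≈ 0.641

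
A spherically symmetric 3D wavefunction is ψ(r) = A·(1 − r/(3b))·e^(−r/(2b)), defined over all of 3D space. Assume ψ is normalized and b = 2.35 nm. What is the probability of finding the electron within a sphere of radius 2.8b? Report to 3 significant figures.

P ≈ 0.353

P = ∫ |ψ|² 4πr² dr over r ≤ 2.8b.
Normalization gives A² = 1/(8·π·b^3/3).
In terms of u = r/b (A², 4π and the length scale all cancel between numerator and denominator), P = [∫_{0}^{2.8} u^2·(1 - u/3)^2·e^(-u) du] / [∫_{0}^{∞} u^2·(1 - u/3)^2·e^(-u) du].
Using ∫ u^2·(1 - u/3)^2·e^(-u) du = (-u^4 + 2·u^3 - 3·u^2 - 6·u - 6)·e^(-u)/9, the numerator is ≈ 0.23504 and the denominator is 2/3.
The region integral divided by the full integral gives P = 0.3526.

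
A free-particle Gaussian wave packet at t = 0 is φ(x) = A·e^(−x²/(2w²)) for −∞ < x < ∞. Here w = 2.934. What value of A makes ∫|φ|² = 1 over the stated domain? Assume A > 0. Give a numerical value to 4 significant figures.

Require ∫ |φ|² dx = 1 over the whole domain.
With ∫_{−∞}^{∞} x^(2m) e^(−αx²) dx = (2m−1)!!·√π / (2^m α^(m+1/2)), carrying out the integral gives A² · √(π)·w.
With w = 2.934: A² = 0.19229 and A = 0.43851.

A ≈ 0.4385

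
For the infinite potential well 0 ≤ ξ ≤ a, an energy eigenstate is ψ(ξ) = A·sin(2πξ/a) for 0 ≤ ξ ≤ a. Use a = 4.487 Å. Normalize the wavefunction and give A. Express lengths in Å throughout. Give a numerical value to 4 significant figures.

We need A² ∫|f|² dξ = 1, taking the integral from 0 to a.
With ∫₀^a sin²(nπξ/a) dξ = a/2, with ψ = A·sin(2πξ/a), the integral evaluates to A²·[a/2].
So A² = (a/2)^(−1).
With a = 4.487: A² = 0.44573 and A = 0.66763.

A ≈ 0.6676 Å^(-1/2)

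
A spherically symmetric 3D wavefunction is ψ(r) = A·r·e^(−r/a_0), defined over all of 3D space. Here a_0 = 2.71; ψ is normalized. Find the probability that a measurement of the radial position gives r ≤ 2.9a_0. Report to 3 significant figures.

P ≈ 0.687

With dV = 4πr²dr, the probability is ∫|ψ|² dV over r ≤ 2.9a_0.
The full normalization integral is A²·[3·π·a_0^5] = 1, fixing A².
In terms of u = r/a_0 (A², 4π and the length scale all cancel between numerator and denominator), P = [∫_{0}^{2.9} u^4·e^(-2·u) du] / [∫_{0}^{∞} u^4·e^(-2·u) du].
Using ∫ u^4·e^(-2·u) du = -(u^4/2 + u^3 + 3·u^2/2 + 3·u/2 + 3/4)·e^(-2·u), the numerator is ≈ 0.51546 and the denominator is 3/4.
Taking the ratio yields P = 0.6873.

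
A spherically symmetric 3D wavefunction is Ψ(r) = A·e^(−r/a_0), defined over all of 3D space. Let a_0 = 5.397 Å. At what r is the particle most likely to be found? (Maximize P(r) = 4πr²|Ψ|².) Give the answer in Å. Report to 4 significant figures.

r ≈ 5.397 Å

The maximum of P(r) = 4πr²|Ψ|² occurs where its derivative vanishes.
This gives r = a_0.
With a_0 = 5.397, the most probable radial distance is 5.3970 Å.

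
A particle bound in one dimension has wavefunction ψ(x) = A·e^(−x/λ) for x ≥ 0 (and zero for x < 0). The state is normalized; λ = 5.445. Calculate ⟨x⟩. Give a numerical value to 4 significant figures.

The expectation value is the |ψ|²-weighted average of x: ∫ x|ψ|² dx.
With ∫₀^∞ x^1 e^(−αx) dx = 1!/α^2, evaluating both integrals, ⟨x⟩ = λ/2.
With λ = 5.445, ⟨x⟩ = 2.7225.

⟨x⟩ ≈ 2.723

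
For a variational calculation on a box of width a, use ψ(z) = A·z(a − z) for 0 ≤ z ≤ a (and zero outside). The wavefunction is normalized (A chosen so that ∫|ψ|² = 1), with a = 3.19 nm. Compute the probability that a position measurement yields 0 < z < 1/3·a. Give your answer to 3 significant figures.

The probability is P = ∫ |ψ|² dz over [0, 1/3·a].
Since A² = 1/(a^5/30), this is the region integral divided by the full normalization integral.
Substituting u = z/a, A² and the length scale cancel in the ratio: P = ∫_{0}^{1/3} u^2·(1 - u)^2 du / ∫_{0}^{1} u^2·(1 - u)^2 du.
Using ∫ u^2·(1 - u)^2 du = u^3·(6·u^2 - 15·u + 10)/30, the numerator is 17/2430 and the denominator is 1/30.
This works out to P = 17/81.

P ≈ 0.210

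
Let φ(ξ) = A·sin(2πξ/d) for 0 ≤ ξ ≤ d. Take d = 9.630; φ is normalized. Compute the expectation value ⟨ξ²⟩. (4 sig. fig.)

⟨ξ^2⟩ ≈ 29.74

⟨ξ²⟩ = ∫ ξ^2 |φ|² dξ over the full domain.
Since the A² factors cancel between numerator and denominator, ⟨ξ²⟩ = -d^2/(8·π^2) + d^2/3.
With d = 9.630, ⟨ξ^2⟩ = 29.738.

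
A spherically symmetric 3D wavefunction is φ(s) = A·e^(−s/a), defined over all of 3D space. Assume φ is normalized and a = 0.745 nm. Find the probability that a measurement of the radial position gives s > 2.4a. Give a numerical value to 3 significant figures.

Integrate the radial probability density 4πs²|φ|² over s > 2.4a.
A² is fixed by ∫₀^∞ 4πs²|φ|² ds = 1, i.e. A² = (π·a^3)^(−1).
In terms of u = s/a (A², 4π and the length scale all cancel between numerator and denominator), P = [∫_{2.4}^{∞} u^2·e^(-2·u) du] / [∫_{0}^{∞} u^2·e^(-2·u) du].
Using ∫ u^2·e^(-2·u) du = -(2·u^2 + 2·u + 1)·e^(-2·u)/4, the numerator is 433·e^(-24/5)/100 and the denominator is 1/4.
This evaluates to P = 0.1425.

P ≈ 0.143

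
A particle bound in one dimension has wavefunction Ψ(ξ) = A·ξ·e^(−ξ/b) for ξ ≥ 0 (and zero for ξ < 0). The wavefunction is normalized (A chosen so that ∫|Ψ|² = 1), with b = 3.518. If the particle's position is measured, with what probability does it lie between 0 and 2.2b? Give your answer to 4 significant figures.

P ≈ 0.8149

P = ∫_{0}^{2.2b} |Ψ(ξ)|² dξ.
Since A² = 1/(b^3/4), this is the region integral divided by the full normalization integral.
Substituting u = ξ/b, A² and the length scale cancel in the ratio: P = ∫_{0}^{2.2} u^2·e^(-2·u) du / ∫_{0}^{∞} u^2·e^(-2·u) du.
With ∫ u^2·e^(-2·u) du = -(2·u^2 + 2·u + 1)·e^(-2·u)/4 + C, the region integral is 1/4 - 377·e^(-22/5)/100 and the full one is 1/4.
This works out to P = 0.81486.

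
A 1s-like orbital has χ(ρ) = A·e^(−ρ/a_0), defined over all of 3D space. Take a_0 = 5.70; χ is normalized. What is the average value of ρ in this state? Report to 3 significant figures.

⟨ρ⟩ ≈ 8.55

The expectation value is the |χ|²-weighted average of ρ: ∫ ρ|χ|² 4πρ² dρ.
Recall ∫₀^∞ ρ^m e^(−ρ/β) dρ = m!·β^(m+1), evaluating both integrals, ⟨ρ⟩ = 3·a_0/2.
With a_0 = 5.70, ⟨ρ⟩ = 8.550.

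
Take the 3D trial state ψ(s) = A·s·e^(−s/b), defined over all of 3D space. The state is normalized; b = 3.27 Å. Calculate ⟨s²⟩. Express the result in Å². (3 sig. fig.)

By definition ⟨s²⟩ = ∫ s^2 |ψ(s)|² 4πs² ds.
Using ∫₀^∞ sⁿ e^(−αs) ds = n!/αⁿ⁺¹, the ratio of the moment integral to the normalization integral gives ⟨s²⟩ = 15·b^2/2.
With b = 3.27, ⟨s^2⟩ = 80.20.

⟨s^2⟩ ≈ 80.2 Å^2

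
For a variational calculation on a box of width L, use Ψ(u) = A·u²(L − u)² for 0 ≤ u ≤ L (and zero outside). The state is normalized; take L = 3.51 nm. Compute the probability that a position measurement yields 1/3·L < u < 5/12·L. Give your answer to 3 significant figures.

|Ψ|² is the probability density, so P = ∫_{1/3·L}^{5/12·L} |Ψ|² du.
With A² fixed by ∫|Ψ|² = 1, i.e. A² = (L^9/630)^(−1), substitute and integrate.
Substituting t = u/L, A² and the length scale cancel in the ratio: P = ∫_{1/3}^{5/12} t^4·(1 - t)^4 dt / ∫_{0}^{1} t^4·(1 - t)^4 dt.
With ∫ t^4·(1 - t)^4 dt = t^5·(70·t^4 - 315·t^3 + 540·t^2 - 420·t + 126)/630 + C, the region integral is ≈ 0.00024997 and the full one is 1/630.
Evaluating gives P = 0.1575.

P ≈ 0.157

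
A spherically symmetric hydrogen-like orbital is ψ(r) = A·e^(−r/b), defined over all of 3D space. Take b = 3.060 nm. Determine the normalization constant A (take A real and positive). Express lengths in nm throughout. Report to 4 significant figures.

Normalization requires ∫|ψ|² 4πr² dr = 1, integrated from 0 to ∞.
(Spherical symmetry: dV = 4πr² dr.)
∫|ψ|² 4πr² dr = A²·(π·b^3).
Substituting b = 3.060 gives A² = 0.011109, so A = 0.10540.

A ≈ 0.1054 nm^(-3/2)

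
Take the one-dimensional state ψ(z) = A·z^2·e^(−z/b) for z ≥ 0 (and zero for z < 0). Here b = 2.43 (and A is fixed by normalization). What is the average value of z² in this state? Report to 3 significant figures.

⟨z^2⟩ ≈ 44.3

By definition ⟨z²⟩ = ∫ z^2 |ψ(z)|² dz.
With ∫₀^∞ z^6 e^(−αz) dz = 6!/α^7, the ratio of the moment integral to the normalization integral gives ⟨z²⟩ = 15·b^2/2.
Putting b = 2.43 gives 44.29.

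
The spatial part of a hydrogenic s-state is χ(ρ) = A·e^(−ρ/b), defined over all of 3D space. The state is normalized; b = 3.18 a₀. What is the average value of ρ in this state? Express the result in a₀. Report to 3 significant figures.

⟨ρ⟩ ≈ 4.77 a₀

By definition ⟨ρ⟩ = ∫ ρ |χ(ρ)|² 4πρ² dρ.
Recall ∫₀^∞ ρ^m e^(−ρ/β) dρ = m!·β^(m+1), evaluating both integrals, ⟨ρ⟩ = 3·b/2.
With b = 3.18, ⟨ρ⟩ = 4.770.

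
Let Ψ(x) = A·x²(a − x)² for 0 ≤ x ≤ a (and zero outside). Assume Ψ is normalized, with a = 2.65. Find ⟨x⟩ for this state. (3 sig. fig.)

⟨x⟩ ≈ 1.33

The expectation value is the |Ψ|²-weighted average of x: ∫ x|Ψ|² dx.
Since the A² factors cancel between numerator and denominator, ⟨x⟩ = a/2.
With a = 2.65, ⟨x⟩ = 1.325.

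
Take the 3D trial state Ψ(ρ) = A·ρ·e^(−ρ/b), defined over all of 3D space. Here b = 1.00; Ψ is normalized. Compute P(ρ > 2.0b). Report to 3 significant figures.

P = ∫ |Ψ|² 4πρ² dρ over ρ > 2.0b.
The full normalization integral is A²·[3·π·b^5] = 1, fixing A².
In terms of u = ρ/b (A², 4π and the length scale all cancel between numerator and denominator), P = [∫_{2.0}^{∞} u^4·e^(-2·u) du] / [∫_{0}^{∞} u^4·e^(-2·u) du].
An antiderivative of u^4·e^(-2·u) is -(u^4/2 + u^3 + 3·u^2/2 + 3·u/2 + 3/4)·e^(-2·u); evaluating from 2.0 to ∞ gives 103·e^(-4)/4, while the full integral is 3/4.
The region integral divided by the full integral gives P = 0.6288.

P ≈ 0.629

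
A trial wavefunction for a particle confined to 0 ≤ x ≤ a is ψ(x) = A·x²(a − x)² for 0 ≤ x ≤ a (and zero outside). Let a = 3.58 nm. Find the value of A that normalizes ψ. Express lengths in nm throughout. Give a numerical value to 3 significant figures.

A ≈ 0.0808 nm^(-9/2)

Normalization requires ∫|ψ|² dx = 1, integrated from 0 to a.
Expanding the polynomial and integrating term by term, carrying out the integral gives A² · a^9/630.
So A² = (a^9/630)^(−1).
Plugging in a = 3.58 yields A = 0.08076.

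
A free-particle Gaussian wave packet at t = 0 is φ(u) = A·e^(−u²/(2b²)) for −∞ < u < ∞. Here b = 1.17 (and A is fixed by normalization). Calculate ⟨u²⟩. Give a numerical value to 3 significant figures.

⟨u^2⟩ ≈ 0.684

By definition ⟨u²⟩ = ∫ u^2 |φ(u)|² du.
Evaluating both integrals, ⟨u²⟩ = b^2/2.
With b = 1.17, ⟨u^2⟩ = 0.6845.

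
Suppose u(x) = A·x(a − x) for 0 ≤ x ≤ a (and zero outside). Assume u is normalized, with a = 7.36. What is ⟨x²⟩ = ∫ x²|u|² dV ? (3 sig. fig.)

The expectation value is the |u|²-weighted average of x^2: ∫ x^2|u|² dx.
Expanding the polynomial and integrating term by term, evaluating both integrals, ⟨x²⟩ = 2·a^2/7.
Putting a = 7.36 gives 15.48.

⟨x^2⟩ ≈ 15.5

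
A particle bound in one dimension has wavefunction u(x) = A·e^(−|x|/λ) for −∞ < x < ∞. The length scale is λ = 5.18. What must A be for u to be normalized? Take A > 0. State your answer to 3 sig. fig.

We need A² ∫|f|² dx = 1, taking the integral from −∞ to ∞.
∫|u|² dx = A²·(λ).
So A² = (λ)^(−1).
With λ = 5.18: A² = 0.1931 and A = 0.4394.

A ≈ 0.439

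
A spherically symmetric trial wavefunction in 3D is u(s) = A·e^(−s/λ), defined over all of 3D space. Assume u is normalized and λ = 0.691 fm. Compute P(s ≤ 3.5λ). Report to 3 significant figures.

P = ∫ |u|² 4πs² ds over s ≤ 3.5λ.
The full normalization integral is A²·[π·λ^3] = 1, fixing A².
Let t = s/λ; then A², 4π and the length scale all cancel, so P = ∫_{0}^{3.5} t^2·e^(-2·t) dt ÷ ∫_{0}^{∞} t^2·e^(-2·t) dt.
With ∫ t^2·e^(-2·t) dt = -(2·t^2 + 2·t + 1)·e^(-2·t)/4 + C, the region integral is 1/4 - 65·e^(-7)/8 and the full one is 1/4.
The region integral divided by the full integral gives P = 0.9704.

P ≈ 0.970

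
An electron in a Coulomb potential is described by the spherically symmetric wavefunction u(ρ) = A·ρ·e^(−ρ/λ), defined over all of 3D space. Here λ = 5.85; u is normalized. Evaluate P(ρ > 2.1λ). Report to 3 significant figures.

With dV = 4πρ²dρ, the probability is ∫|u|² dV over ρ > 2.1λ.
The full normalization integral is A²·[3·π·λ^5] = 1, fixing A².
In terms of t = ρ/λ (A², 4π and the length scale all cancel between numerator and denominator), P = [∫_{2.1}^{∞} t^4·e^(-2·t) dt] / [∫_{0}^{∞} t^4·e^(-2·t) dt].
With ∫ t^4·e^(-2·t) dt = -(t^4/2 + t^3 + 3·t^2/2 + 3·t/2 + 3/4)·e^(-2·t) + C, the region integral is ≈ 0.44237 and the full one is 3/4.
Taking the ratio yields P = 0.5898.

P ≈ 0.590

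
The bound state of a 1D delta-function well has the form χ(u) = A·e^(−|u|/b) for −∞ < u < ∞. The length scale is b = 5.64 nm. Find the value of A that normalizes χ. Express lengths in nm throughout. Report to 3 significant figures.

A ≈ 0.421 nm^(-1/2)

Normalization requires ∫|χ|² du = 1, integrated from −∞ to ∞.
Carrying out the integral gives A² · b.
Plugging in b = 5.64 yields A = 0.4211.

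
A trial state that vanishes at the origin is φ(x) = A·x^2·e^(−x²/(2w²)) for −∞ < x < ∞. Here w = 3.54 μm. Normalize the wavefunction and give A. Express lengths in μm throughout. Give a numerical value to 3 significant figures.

The normalization condition is ∫|φ|² dx = 1 from −∞ to ∞.
Differentiating ∫e^(−αx²) dx = √(π/α) under α to get the higher moments, the integral (without the A² prefactor) comes out to 3·√(π)·w^5/4.
Hence A² = 1/[3·√(π)·w^5/4].
Substituting w = 3.54 gives A² = 0.001353, so A = 0.03679.

A ≈ 0.0368 μm^(-5/2)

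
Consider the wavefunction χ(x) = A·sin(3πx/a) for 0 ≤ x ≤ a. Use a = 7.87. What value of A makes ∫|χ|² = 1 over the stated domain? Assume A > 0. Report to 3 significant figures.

A ≈ 0.504

We need A² ∫|f|² dx = 1, taking the integral from 0 to a.
With ∫₀^a sin²(nπx/a) dx = a/2, ∫|χ|² dx = A²·(a/2).
So A² = (a/2)^(−1).
With a = 7.87: A² = 0.2541 and A = 0.5041.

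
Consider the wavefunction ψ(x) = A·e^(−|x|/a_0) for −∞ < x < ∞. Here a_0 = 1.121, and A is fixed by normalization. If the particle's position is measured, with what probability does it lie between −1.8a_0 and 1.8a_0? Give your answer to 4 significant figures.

P ≈ 0.9727

P = ∫_{−1.8a_0}^{1.8a_0} |ψ(x)|² dx.
The normalization integral ∫|ψ|²dx over the whole domain equals a_0·A², and A² cancels in the ratio.
Both integrals are even about x = 0, so only the x ≥ 0 halves are needed (the factors of 2 cancel). Substituting u = x/a_0, A² and the length scale cancel in the ratio: P = ∫_{0}^{1.8} e^(-2·u) du / ∫_{0}^{∞} e^(-2·u) du.
An antiderivative of e^(-2·u) is -e^(-2·u)/2; evaluating from 0 to 1.8 gives 1/2 - e^(-18/5)/2, while the full integral is 1/2.
This works out to P = 0.97268.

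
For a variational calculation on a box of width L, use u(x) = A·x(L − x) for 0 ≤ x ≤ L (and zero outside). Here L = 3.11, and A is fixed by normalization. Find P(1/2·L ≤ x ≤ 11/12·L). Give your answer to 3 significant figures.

The probability is P = ∫ |u|² dx over [1/2·L, 11/12·L].
With A² fixed by ∫|u|² = 1, i.e. A² = (L^5/30)^(−1), substitute and integrate.
Substituting t = x/L, A² and the length scale cancel in the ratio: P = ∫_{1/2}^{11/12} t^2·(1 - t)^2 dt / ∫_{0}^{1} t^2·(1 - t)^2 dt.
An antiderivative of t^2·(1 - t)^2 is t^3·(6·t^2 - 15·t + 10)/30; evaluating from 1/2 to 11/12 gives ≈ 0.016497, while the full integral is 1/30.
This works out to P = 0.4949.

P ≈ 0.495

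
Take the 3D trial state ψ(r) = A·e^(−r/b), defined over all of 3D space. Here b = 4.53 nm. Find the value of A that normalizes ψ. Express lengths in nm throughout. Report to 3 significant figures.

The normalization condition is ∫|ψ|² 4πr² dr = 1 from 0 to ∞.
In 3D with spherical symmetry the volume element is 4πr² dr.
With ∫₀^∞ r^2 e^(−αr) dr = 2!/α^3, with ψ = A·e^(−r/b), the integral evaluates to A²·[π·b^3].
Substituting b = 4.53 gives A² = 0.003424, so A = 0.05852.

A ≈ 0.0585 nm^(-3/2)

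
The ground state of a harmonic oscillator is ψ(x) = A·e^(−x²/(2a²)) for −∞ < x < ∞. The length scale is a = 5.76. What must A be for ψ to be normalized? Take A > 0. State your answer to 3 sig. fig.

Require ∫ |ψ|² dx = 1 over the whole domain.
Using the Gaussian integral ∫_{−∞}^{∞} e^(−αx²) dx = √(π/α), carrying out the integral gives A² · √(π)·a.
Hence A² = 1/[√(π)·a].
Plugging in a = 5.76 yields A = 0.3130.

A ≈ 0.313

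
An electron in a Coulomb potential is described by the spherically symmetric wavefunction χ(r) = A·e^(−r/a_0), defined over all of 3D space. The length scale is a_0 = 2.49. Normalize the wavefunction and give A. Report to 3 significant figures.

Require ∫ |χ|² 4πr² dr = 1 over the whole domain.
Recall ∫₀^∞ r^m e^(−r/β) dr = m!·β^(m+1), ∫|χ|² 4πr² dr = A²·(π·a_0^3).
Plugging in a_0 = 2.49 yields A = 0.1436.

A ≈ 0.144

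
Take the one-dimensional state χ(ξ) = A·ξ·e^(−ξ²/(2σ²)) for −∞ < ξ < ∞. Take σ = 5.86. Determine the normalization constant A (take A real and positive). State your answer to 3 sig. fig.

Normalization requires ∫|χ|² dξ = 1, integrated from −∞ to ∞.
∫|χ|² dξ = A²·(√(π)·σ^3/2).
Setting this equal to 1 gives A² = 1/(√(π)·σ^3/2).
Substituting σ = 5.86 gives A² = 0.005607, so A = 0.07488.

A ≈ 0.0749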